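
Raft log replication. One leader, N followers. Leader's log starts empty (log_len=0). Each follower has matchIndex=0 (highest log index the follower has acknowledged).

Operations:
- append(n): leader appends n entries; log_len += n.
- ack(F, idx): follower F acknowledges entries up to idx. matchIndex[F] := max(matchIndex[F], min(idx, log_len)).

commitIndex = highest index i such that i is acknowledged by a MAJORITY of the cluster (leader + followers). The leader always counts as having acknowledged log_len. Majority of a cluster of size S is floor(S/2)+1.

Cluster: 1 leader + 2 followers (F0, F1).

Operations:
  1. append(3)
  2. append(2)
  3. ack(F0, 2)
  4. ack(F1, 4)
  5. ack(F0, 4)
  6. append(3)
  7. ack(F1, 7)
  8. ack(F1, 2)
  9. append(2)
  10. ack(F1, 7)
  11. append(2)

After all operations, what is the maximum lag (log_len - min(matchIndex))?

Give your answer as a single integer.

Op 1: append 3 -> log_len=3
Op 2: append 2 -> log_len=5
Op 3: F0 acks idx 2 -> match: F0=2 F1=0; commitIndex=2
Op 4: F1 acks idx 4 -> match: F0=2 F1=4; commitIndex=4
Op 5: F0 acks idx 4 -> match: F0=4 F1=4; commitIndex=4
Op 6: append 3 -> log_len=8
Op 7: F1 acks idx 7 -> match: F0=4 F1=7; commitIndex=7
Op 8: F1 acks idx 2 -> match: F0=4 F1=7; commitIndex=7
Op 9: append 2 -> log_len=10
Op 10: F1 acks idx 7 -> match: F0=4 F1=7; commitIndex=7
Op 11: append 2 -> log_len=12

Answer: 8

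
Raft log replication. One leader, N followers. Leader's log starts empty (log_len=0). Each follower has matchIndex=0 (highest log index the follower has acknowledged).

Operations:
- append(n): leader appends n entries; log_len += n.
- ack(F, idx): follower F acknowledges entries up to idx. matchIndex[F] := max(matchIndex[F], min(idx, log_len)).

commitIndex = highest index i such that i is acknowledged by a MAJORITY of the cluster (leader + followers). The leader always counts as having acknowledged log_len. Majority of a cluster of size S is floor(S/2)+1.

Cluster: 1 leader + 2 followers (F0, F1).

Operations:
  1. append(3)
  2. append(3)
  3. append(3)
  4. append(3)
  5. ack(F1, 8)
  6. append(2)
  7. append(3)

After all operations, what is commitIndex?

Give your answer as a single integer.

Answer: 8

Derivation:
Op 1: append 3 -> log_len=3
Op 2: append 3 -> log_len=6
Op 3: append 3 -> log_len=9
Op 4: append 3 -> log_len=12
Op 5: F1 acks idx 8 -> match: F0=0 F1=8; commitIndex=8
Op 6: append 2 -> log_len=14
Op 7: append 3 -> log_len=17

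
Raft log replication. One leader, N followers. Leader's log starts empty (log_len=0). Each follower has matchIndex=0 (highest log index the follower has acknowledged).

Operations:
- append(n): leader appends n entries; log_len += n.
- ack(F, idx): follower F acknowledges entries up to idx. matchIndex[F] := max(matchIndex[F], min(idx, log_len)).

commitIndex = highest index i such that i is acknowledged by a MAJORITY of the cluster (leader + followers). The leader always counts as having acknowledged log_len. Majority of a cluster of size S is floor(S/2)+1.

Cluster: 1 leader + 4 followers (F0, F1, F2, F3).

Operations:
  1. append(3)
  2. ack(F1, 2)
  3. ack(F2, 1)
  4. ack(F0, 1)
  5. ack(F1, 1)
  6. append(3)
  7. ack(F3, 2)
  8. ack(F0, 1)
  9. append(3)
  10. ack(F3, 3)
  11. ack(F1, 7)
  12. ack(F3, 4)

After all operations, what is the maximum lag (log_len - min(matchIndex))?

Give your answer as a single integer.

Op 1: append 3 -> log_len=3
Op 2: F1 acks idx 2 -> match: F0=0 F1=2 F2=0 F3=0; commitIndex=0
Op 3: F2 acks idx 1 -> match: F0=0 F1=2 F2=1 F3=0; commitIndex=1
Op 4: F0 acks idx 1 -> match: F0=1 F1=2 F2=1 F3=0; commitIndex=1
Op 5: F1 acks idx 1 -> match: F0=1 F1=2 F2=1 F3=0; commitIndex=1
Op 6: append 3 -> log_len=6
Op 7: F3 acks idx 2 -> match: F0=1 F1=2 F2=1 F3=2; commitIndex=2
Op 8: F0 acks idx 1 -> match: F0=1 F1=2 F2=1 F3=2; commitIndex=2
Op 9: append 3 -> log_len=9
Op 10: F3 acks idx 3 -> match: F0=1 F1=2 F2=1 F3=3; commitIndex=2
Op 11: F1 acks idx 7 -> match: F0=1 F1=7 F2=1 F3=3; commitIndex=3
Op 12: F3 acks idx 4 -> match: F0=1 F1=7 F2=1 F3=4; commitIndex=4

Answer: 8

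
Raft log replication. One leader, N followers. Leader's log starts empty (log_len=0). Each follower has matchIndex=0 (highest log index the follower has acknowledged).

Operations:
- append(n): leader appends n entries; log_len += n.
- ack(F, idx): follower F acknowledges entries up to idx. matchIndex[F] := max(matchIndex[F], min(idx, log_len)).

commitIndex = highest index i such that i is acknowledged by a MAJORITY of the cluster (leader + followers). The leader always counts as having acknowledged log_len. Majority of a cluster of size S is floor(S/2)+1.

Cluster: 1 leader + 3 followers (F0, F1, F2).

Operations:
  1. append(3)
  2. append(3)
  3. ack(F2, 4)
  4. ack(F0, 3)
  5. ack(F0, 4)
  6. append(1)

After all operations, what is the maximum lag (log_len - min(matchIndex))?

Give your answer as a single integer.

Op 1: append 3 -> log_len=3
Op 2: append 3 -> log_len=6
Op 3: F2 acks idx 4 -> match: F0=0 F1=0 F2=4; commitIndex=0
Op 4: F0 acks idx 3 -> match: F0=3 F1=0 F2=4; commitIndex=3
Op 5: F0 acks idx 4 -> match: F0=4 F1=0 F2=4; commitIndex=4
Op 6: append 1 -> log_len=7

Answer: 7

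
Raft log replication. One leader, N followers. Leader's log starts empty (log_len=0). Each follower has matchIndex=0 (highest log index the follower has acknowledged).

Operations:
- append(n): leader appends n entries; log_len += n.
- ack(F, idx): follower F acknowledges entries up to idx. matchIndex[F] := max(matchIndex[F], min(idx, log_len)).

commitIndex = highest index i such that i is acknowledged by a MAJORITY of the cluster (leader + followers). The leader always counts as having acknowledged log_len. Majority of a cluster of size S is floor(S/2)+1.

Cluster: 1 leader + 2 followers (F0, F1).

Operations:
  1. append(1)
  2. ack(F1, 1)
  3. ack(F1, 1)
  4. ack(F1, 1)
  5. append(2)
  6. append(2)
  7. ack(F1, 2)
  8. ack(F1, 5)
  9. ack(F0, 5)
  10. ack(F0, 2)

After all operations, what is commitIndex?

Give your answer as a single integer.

Answer: 5

Derivation:
Op 1: append 1 -> log_len=1
Op 2: F1 acks idx 1 -> match: F0=0 F1=1; commitIndex=1
Op 3: F1 acks idx 1 -> match: F0=0 F1=1; commitIndex=1
Op 4: F1 acks idx 1 -> match: F0=0 F1=1; commitIndex=1
Op 5: append 2 -> log_len=3
Op 6: append 2 -> log_len=5
Op 7: F1 acks idx 2 -> match: F0=0 F1=2; commitIndex=2
Op 8: F1 acks idx 5 -> match: F0=0 F1=5; commitIndex=5
Op 9: F0 acks idx 5 -> match: F0=5 F1=5; commitIndex=5
Op 10: F0 acks idx 2 -> match: F0=5 F1=5; commitIndex=5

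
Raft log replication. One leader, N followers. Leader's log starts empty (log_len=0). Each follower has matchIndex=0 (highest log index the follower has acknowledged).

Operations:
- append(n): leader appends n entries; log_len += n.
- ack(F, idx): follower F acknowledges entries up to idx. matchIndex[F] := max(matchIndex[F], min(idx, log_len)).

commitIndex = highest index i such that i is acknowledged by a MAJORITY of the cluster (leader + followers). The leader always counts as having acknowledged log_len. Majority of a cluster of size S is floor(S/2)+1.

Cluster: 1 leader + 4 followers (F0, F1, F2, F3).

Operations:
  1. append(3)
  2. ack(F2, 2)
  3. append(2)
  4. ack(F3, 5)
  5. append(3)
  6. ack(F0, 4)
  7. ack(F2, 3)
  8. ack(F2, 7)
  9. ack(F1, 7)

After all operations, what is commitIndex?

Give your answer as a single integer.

Op 1: append 3 -> log_len=3
Op 2: F2 acks idx 2 -> match: F0=0 F1=0 F2=2 F3=0; commitIndex=0
Op 3: append 2 -> log_len=5
Op 4: F3 acks idx 5 -> match: F0=0 F1=0 F2=2 F3=5; commitIndex=2
Op 5: append 3 -> log_len=8
Op 6: F0 acks idx 4 -> match: F0=4 F1=0 F2=2 F3=5; commitIndex=4
Op 7: F2 acks idx 3 -> match: F0=4 F1=0 F2=3 F3=5; commitIndex=4
Op 8: F2 acks idx 7 -> match: F0=4 F1=0 F2=7 F3=5; commitIndex=5
Op 9: F1 acks idx 7 -> match: F0=4 F1=7 F2=7 F3=5; commitIndex=7

Answer: 7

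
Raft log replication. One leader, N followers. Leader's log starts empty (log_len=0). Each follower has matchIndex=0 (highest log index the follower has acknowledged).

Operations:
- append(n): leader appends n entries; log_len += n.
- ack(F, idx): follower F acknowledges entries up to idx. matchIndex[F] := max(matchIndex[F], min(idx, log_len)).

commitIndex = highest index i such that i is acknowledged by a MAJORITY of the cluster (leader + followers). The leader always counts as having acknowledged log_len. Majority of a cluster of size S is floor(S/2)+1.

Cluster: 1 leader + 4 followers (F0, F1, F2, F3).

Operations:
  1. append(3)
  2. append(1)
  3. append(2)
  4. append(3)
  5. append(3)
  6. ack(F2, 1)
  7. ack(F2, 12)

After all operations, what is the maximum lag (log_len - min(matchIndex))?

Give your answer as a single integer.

Op 1: append 3 -> log_len=3
Op 2: append 1 -> log_len=4
Op 3: append 2 -> log_len=6
Op 4: append 3 -> log_len=9
Op 5: append 3 -> log_len=12
Op 6: F2 acks idx 1 -> match: F0=0 F1=0 F2=1 F3=0; commitIndex=0
Op 7: F2 acks idx 12 -> match: F0=0 F1=0 F2=12 F3=0; commitIndex=0

Answer: 12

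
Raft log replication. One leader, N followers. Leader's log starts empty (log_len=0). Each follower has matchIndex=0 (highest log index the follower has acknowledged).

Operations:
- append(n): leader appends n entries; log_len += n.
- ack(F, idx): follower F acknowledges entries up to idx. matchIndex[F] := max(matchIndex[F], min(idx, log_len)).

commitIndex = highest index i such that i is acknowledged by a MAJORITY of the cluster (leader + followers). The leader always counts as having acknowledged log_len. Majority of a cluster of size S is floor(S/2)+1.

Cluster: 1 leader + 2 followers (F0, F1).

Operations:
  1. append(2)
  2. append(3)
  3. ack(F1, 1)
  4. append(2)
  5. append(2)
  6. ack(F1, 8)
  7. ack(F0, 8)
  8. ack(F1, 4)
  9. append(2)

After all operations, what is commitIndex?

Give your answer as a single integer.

Answer: 8

Derivation:
Op 1: append 2 -> log_len=2
Op 2: append 3 -> log_len=5
Op 3: F1 acks idx 1 -> match: F0=0 F1=1; commitIndex=1
Op 4: append 2 -> log_len=7
Op 5: append 2 -> log_len=9
Op 6: F1 acks idx 8 -> match: F0=0 F1=8; commitIndex=8
Op 7: F0 acks idx 8 -> match: F0=8 F1=8; commitIndex=8
Op 8: F1 acks idx 4 -> match: F0=8 F1=8; commitIndex=8
Op 9: append 2 -> log_len=11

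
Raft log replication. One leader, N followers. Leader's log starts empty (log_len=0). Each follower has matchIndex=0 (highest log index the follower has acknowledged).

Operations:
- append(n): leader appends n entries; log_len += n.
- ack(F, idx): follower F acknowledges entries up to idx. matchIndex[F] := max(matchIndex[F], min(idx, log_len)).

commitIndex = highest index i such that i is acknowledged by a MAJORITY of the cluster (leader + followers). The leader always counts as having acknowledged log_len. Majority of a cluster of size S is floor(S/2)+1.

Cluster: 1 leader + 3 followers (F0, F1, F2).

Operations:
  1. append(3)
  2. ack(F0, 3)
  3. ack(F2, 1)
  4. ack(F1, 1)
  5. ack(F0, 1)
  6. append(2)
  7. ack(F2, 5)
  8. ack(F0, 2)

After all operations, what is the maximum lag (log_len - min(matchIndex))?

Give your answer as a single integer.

Op 1: append 3 -> log_len=3
Op 2: F0 acks idx 3 -> match: F0=3 F1=0 F2=0; commitIndex=0
Op 3: F2 acks idx 1 -> match: F0=3 F1=0 F2=1; commitIndex=1
Op 4: F1 acks idx 1 -> match: F0=3 F1=1 F2=1; commitIndex=1
Op 5: F0 acks idx 1 -> match: F0=3 F1=1 F2=1; commitIndex=1
Op 6: append 2 -> log_len=5
Op 7: F2 acks idx 5 -> match: F0=3 F1=1 F2=5; commitIndex=3
Op 8: F0 acks idx 2 -> match: F0=3 F1=1 F2=5; commitIndex=3

Answer: 4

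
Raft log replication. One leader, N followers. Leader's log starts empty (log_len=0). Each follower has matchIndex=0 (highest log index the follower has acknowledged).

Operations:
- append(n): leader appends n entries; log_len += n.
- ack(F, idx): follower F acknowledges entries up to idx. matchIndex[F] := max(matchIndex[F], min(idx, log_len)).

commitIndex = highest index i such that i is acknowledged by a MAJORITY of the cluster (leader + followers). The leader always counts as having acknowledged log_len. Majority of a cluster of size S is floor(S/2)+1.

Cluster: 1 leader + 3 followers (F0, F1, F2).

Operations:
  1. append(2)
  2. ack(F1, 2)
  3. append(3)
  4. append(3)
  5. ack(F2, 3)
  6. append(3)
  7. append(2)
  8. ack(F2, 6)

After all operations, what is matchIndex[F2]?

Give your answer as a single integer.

Answer: 6

Derivation:
Op 1: append 2 -> log_len=2
Op 2: F1 acks idx 2 -> match: F0=0 F1=2 F2=0; commitIndex=0
Op 3: append 3 -> log_len=5
Op 4: append 3 -> log_len=8
Op 5: F2 acks idx 3 -> match: F0=0 F1=2 F2=3; commitIndex=2
Op 6: append 3 -> log_len=11
Op 7: append 2 -> log_len=13
Op 8: F2 acks idx 6 -> match: F0=0 F1=2 F2=6; commitIndex=2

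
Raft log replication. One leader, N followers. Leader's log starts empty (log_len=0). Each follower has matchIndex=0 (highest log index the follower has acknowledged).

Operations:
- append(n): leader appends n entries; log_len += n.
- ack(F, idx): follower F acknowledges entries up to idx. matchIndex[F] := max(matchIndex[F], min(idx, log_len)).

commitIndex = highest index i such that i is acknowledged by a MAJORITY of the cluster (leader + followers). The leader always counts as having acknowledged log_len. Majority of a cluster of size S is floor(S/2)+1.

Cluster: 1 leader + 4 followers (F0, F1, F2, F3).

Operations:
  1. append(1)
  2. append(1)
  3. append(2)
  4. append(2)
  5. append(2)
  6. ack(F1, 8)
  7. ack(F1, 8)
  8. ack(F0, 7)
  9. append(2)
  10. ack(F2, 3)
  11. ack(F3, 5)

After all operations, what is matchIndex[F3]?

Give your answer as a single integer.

Answer: 5

Derivation:
Op 1: append 1 -> log_len=1
Op 2: append 1 -> log_len=2
Op 3: append 2 -> log_len=4
Op 4: append 2 -> log_len=6
Op 5: append 2 -> log_len=8
Op 6: F1 acks idx 8 -> match: F0=0 F1=8 F2=0 F3=0; commitIndex=0
Op 7: F1 acks idx 8 -> match: F0=0 F1=8 F2=0 F3=0; commitIndex=0
Op 8: F0 acks idx 7 -> match: F0=7 F1=8 F2=0 F3=0; commitIndex=7
Op 9: append 2 -> log_len=10
Op 10: F2 acks idx 3 -> match: F0=7 F1=8 F2=3 F3=0; commitIndex=7
Op 11: F3 acks idx 5 -> match: F0=7 F1=8 F2=3 F3=5; commitIndex=7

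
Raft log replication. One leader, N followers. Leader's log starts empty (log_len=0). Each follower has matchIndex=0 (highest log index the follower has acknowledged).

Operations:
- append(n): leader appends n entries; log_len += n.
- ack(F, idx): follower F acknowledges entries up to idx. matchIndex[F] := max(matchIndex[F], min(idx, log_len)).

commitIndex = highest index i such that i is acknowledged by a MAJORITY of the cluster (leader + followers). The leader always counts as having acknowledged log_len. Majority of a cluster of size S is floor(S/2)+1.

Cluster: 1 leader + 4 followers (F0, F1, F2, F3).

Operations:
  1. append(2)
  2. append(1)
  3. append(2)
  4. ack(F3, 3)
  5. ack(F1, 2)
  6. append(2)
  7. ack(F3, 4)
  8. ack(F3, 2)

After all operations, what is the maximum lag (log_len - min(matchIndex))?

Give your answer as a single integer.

Op 1: append 2 -> log_len=2
Op 2: append 1 -> log_len=3
Op 3: append 2 -> log_len=5
Op 4: F3 acks idx 3 -> match: F0=0 F1=0 F2=0 F3=3; commitIndex=0
Op 5: F1 acks idx 2 -> match: F0=0 F1=2 F2=0 F3=3; commitIndex=2
Op 6: append 2 -> log_len=7
Op 7: F3 acks idx 4 -> match: F0=0 F1=2 F2=0 F3=4; commitIndex=2
Op 8: F3 acks idx 2 -> match: F0=0 F1=2 F2=0 F3=4; commitIndex=2

Answer: 7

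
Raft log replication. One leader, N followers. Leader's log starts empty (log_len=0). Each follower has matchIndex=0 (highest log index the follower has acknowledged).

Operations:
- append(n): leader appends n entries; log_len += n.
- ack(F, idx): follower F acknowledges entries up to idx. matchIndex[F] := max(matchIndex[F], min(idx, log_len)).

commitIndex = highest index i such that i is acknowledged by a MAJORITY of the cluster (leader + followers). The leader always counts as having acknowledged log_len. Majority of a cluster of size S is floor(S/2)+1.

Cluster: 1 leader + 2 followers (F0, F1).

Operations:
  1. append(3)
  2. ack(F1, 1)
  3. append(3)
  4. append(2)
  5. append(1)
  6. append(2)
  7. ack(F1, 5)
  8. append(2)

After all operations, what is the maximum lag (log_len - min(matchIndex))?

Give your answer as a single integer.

Op 1: append 3 -> log_len=3
Op 2: F1 acks idx 1 -> match: F0=0 F1=1; commitIndex=1
Op 3: append 3 -> log_len=6
Op 4: append 2 -> log_len=8
Op 5: append 1 -> log_len=9
Op 6: append 2 -> log_len=11
Op 7: F1 acks idx 5 -> match: F0=0 F1=5; commitIndex=5
Op 8: append 2 -> log_len=13

Answer: 13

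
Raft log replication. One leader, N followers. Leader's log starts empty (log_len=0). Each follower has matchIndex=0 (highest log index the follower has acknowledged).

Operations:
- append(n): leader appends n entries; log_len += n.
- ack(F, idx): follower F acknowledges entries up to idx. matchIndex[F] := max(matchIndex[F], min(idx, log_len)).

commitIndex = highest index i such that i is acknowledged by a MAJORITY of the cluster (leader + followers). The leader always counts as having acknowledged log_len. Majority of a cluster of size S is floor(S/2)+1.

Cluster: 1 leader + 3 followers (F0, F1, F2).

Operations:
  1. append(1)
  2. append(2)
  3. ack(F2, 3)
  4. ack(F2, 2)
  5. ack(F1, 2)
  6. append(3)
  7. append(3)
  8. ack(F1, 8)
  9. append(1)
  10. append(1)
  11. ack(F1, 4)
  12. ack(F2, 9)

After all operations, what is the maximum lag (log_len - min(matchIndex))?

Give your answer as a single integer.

Answer: 11

Derivation:
Op 1: append 1 -> log_len=1
Op 2: append 2 -> log_len=3
Op 3: F2 acks idx 3 -> match: F0=0 F1=0 F2=3; commitIndex=0
Op 4: F2 acks idx 2 -> match: F0=0 F1=0 F2=3; commitIndex=0
Op 5: F1 acks idx 2 -> match: F0=0 F1=2 F2=3; commitIndex=2
Op 6: append 3 -> log_len=6
Op 7: append 3 -> log_len=9
Op 8: F1 acks idx 8 -> match: F0=0 F1=8 F2=3; commitIndex=3
Op 9: append 1 -> log_len=10
Op 10: append 1 -> log_len=11
Op 11: F1 acks idx 4 -> match: F0=0 F1=8 F2=3; commitIndex=3
Op 12: F2 acks idx 9 -> match: F0=0 F1=8 F2=9; commitIndex=8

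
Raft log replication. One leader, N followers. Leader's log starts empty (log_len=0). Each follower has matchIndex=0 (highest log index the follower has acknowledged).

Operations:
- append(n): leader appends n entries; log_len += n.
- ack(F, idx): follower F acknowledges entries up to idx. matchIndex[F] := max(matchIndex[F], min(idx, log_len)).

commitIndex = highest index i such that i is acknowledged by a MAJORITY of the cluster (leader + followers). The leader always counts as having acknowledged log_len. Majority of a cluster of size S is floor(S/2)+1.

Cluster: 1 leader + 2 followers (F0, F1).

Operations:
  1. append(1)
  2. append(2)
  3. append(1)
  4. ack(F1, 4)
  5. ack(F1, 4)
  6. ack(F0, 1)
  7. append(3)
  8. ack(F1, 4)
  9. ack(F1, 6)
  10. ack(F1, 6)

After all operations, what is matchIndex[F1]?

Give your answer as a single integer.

Op 1: append 1 -> log_len=1
Op 2: append 2 -> log_len=3
Op 3: append 1 -> log_len=4
Op 4: F1 acks idx 4 -> match: F0=0 F1=4; commitIndex=4
Op 5: F1 acks idx 4 -> match: F0=0 F1=4; commitIndex=4
Op 6: F0 acks idx 1 -> match: F0=1 F1=4; commitIndex=4
Op 7: append 3 -> log_len=7
Op 8: F1 acks idx 4 -> match: F0=1 F1=4; commitIndex=4
Op 9: F1 acks idx 6 -> match: F0=1 F1=6; commitIndex=6
Op 10: F1 acks idx 6 -> match: F0=1 F1=6; commitIndex=6

Answer: 6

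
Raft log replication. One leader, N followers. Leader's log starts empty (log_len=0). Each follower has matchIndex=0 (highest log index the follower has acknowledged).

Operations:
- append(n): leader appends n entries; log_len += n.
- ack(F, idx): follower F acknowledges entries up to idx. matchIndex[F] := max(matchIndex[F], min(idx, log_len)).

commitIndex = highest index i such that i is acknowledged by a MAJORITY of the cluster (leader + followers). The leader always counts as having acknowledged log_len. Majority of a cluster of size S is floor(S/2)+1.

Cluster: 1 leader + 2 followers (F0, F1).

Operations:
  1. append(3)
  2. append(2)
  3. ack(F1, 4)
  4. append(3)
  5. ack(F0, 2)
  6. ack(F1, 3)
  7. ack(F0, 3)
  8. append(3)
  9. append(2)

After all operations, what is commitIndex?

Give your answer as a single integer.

Op 1: append 3 -> log_len=3
Op 2: append 2 -> log_len=5
Op 3: F1 acks idx 4 -> match: F0=0 F1=4; commitIndex=4
Op 4: append 3 -> log_len=8
Op 5: F0 acks idx 2 -> match: F0=2 F1=4; commitIndex=4
Op 6: F1 acks idx 3 -> match: F0=2 F1=4; commitIndex=4
Op 7: F0 acks idx 3 -> match: F0=3 F1=4; commitIndex=4
Op 8: append 3 -> log_len=11
Op 9: append 2 -> log_len=13

Answer: 4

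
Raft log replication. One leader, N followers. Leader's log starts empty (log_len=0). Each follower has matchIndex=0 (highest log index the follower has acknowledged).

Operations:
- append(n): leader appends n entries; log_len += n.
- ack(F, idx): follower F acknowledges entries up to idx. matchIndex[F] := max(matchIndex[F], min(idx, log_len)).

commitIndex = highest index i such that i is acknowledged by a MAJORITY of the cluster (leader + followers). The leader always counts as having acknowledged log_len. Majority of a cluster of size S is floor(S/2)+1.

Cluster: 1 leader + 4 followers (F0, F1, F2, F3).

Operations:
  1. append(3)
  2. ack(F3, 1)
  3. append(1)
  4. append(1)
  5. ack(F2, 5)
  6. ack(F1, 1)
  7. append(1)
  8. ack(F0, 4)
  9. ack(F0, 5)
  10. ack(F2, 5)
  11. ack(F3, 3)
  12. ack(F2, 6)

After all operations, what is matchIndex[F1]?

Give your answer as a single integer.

Op 1: append 3 -> log_len=3
Op 2: F3 acks idx 1 -> match: F0=0 F1=0 F2=0 F3=1; commitIndex=0
Op 3: append 1 -> log_len=4
Op 4: append 1 -> log_len=5
Op 5: F2 acks idx 5 -> match: F0=0 F1=0 F2=5 F3=1; commitIndex=1
Op 6: F1 acks idx 1 -> match: F0=0 F1=1 F2=5 F3=1; commitIndex=1
Op 7: append 1 -> log_len=6
Op 8: F0 acks idx 4 -> match: F0=4 F1=1 F2=5 F3=1; commitIndex=4
Op 9: F0 acks idx 5 -> match: F0=5 F1=1 F2=5 F3=1; commitIndex=5
Op 10: F2 acks idx 5 -> match: F0=5 F1=1 F2=5 F3=1; commitIndex=5
Op 11: F3 acks idx 3 -> match: F0=5 F1=1 F2=5 F3=3; commitIndex=5
Op 12: F2 acks idx 6 -> match: F0=5 F1=1 F2=6 F3=3; commitIndex=5

Answer: 1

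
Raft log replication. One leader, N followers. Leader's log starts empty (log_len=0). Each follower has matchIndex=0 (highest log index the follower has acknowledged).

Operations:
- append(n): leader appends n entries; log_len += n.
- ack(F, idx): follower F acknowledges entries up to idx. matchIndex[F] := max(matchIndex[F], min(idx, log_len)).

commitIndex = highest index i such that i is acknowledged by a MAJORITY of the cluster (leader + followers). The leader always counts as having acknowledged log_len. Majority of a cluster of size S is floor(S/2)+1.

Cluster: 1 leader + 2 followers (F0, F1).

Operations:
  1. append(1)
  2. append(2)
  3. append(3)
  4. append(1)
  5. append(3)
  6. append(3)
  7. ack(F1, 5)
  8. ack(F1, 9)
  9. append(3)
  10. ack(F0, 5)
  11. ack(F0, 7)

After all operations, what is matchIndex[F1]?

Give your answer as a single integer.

Op 1: append 1 -> log_len=1
Op 2: append 2 -> log_len=3
Op 3: append 3 -> log_len=6
Op 4: append 1 -> log_len=7
Op 5: append 3 -> log_len=10
Op 6: append 3 -> log_len=13
Op 7: F1 acks idx 5 -> match: F0=0 F1=5; commitIndex=5
Op 8: F1 acks idx 9 -> match: F0=0 F1=9; commitIndex=9
Op 9: append 3 -> log_len=16
Op 10: F0 acks idx 5 -> match: F0=5 F1=9; commitIndex=9
Op 11: F0 acks idx 7 -> match: F0=7 F1=9; commitIndex=9

Answer: 9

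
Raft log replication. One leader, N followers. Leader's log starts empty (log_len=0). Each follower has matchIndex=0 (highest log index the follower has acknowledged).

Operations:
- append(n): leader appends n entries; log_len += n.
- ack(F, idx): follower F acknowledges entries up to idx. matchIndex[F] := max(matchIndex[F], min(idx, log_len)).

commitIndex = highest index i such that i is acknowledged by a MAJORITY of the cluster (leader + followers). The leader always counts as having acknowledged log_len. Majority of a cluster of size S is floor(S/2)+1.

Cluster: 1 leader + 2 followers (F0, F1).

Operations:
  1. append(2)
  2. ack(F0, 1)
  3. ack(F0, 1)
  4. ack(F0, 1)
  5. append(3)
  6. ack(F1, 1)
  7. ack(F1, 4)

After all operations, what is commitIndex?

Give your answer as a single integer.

Answer: 4

Derivation:
Op 1: append 2 -> log_len=2
Op 2: F0 acks idx 1 -> match: F0=1 F1=0; commitIndex=1
Op 3: F0 acks idx 1 -> match: F0=1 F1=0; commitIndex=1
Op 4: F0 acks idx 1 -> match: F0=1 F1=0; commitIndex=1
Op 5: append 3 -> log_len=5
Op 6: F1 acks idx 1 -> match: F0=1 F1=1; commitIndex=1
Op 7: F1 acks idx 4 -> match: F0=1 F1=4; commitIndex=4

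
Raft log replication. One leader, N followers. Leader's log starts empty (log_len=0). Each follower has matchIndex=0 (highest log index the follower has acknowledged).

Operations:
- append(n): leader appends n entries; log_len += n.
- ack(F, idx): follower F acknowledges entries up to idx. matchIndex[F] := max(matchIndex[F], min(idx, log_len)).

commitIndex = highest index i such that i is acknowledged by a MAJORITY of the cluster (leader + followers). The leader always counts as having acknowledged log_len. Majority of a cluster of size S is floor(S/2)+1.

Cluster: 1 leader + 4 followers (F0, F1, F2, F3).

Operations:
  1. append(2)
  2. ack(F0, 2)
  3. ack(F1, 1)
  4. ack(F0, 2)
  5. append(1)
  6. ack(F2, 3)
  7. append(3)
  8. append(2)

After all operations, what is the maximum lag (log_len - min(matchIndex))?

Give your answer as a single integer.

Op 1: append 2 -> log_len=2
Op 2: F0 acks idx 2 -> match: F0=2 F1=0 F2=0 F3=0; commitIndex=0
Op 3: F1 acks idx 1 -> match: F0=2 F1=1 F2=0 F3=0; commitIndex=1
Op 4: F0 acks idx 2 -> match: F0=2 F1=1 F2=0 F3=0; commitIndex=1
Op 5: append 1 -> log_len=3
Op 6: F2 acks idx 3 -> match: F0=2 F1=1 F2=3 F3=0; commitIndex=2
Op 7: append 3 -> log_len=6
Op 8: append 2 -> log_len=8

Answer: 8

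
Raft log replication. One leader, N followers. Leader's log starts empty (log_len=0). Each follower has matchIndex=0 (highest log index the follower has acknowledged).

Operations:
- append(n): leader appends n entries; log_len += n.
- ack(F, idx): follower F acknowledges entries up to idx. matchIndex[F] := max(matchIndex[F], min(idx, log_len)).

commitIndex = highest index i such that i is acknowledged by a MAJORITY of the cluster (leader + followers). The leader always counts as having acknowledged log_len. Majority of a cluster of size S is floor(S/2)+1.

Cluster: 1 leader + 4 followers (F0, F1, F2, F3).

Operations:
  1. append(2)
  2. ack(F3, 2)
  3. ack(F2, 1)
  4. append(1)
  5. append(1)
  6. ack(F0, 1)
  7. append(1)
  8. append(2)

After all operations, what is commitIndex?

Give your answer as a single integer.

Op 1: append 2 -> log_len=2
Op 2: F3 acks idx 2 -> match: F0=0 F1=0 F2=0 F3=2; commitIndex=0
Op 3: F2 acks idx 1 -> match: F0=0 F1=0 F2=1 F3=2; commitIndex=1
Op 4: append 1 -> log_len=3
Op 5: append 1 -> log_len=4
Op 6: F0 acks idx 1 -> match: F0=1 F1=0 F2=1 F3=2; commitIndex=1
Op 7: append 1 -> log_len=5
Op 8: append 2 -> log_len=7

Answer: 1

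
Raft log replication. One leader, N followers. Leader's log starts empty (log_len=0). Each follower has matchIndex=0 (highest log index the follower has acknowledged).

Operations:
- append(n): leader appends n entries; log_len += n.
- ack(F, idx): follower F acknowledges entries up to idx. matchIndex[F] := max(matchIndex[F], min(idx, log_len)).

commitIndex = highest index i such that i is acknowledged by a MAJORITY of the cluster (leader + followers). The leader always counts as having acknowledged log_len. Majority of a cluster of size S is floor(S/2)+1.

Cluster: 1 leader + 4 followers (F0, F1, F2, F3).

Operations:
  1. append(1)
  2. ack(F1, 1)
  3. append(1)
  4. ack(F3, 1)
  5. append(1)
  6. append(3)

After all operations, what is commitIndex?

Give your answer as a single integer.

Answer: 1

Derivation:
Op 1: append 1 -> log_len=1
Op 2: F1 acks idx 1 -> match: F0=0 F1=1 F2=0 F3=0; commitIndex=0
Op 3: append 1 -> log_len=2
Op 4: F3 acks idx 1 -> match: F0=0 F1=1 F2=0 F3=1; commitIndex=1
Op 5: append 1 -> log_len=3
Op 6: append 3 -> log_len=6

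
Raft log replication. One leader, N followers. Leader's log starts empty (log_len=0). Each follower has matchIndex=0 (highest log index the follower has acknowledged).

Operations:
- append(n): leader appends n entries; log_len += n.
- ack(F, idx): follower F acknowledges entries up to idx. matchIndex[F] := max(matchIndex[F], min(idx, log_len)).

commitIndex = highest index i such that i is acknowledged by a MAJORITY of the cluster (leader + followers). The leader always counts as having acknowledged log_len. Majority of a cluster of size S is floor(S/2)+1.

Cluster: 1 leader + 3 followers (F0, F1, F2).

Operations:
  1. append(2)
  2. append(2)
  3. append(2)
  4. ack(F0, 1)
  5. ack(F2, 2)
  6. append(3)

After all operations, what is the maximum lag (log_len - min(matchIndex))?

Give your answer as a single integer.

Answer: 9

Derivation:
Op 1: append 2 -> log_len=2
Op 2: append 2 -> log_len=4
Op 3: append 2 -> log_len=6
Op 4: F0 acks idx 1 -> match: F0=1 F1=0 F2=0; commitIndex=0
Op 5: F2 acks idx 2 -> match: F0=1 F1=0 F2=2; commitIndex=1
Op 6: append 3 -> log_len=9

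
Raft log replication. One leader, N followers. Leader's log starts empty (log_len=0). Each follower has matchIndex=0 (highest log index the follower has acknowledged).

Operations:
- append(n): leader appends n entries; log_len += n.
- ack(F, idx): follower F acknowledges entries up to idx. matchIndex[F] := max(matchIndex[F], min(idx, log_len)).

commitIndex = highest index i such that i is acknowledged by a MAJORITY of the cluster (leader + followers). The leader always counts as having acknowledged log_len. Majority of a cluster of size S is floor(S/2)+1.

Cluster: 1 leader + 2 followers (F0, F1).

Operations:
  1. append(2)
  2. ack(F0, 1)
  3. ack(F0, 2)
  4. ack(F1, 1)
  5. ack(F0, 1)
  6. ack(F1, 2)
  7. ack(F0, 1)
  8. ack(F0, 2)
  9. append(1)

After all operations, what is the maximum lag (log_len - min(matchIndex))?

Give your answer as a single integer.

Op 1: append 2 -> log_len=2
Op 2: F0 acks idx 1 -> match: F0=1 F1=0; commitIndex=1
Op 3: F0 acks idx 2 -> match: F0=2 F1=0; commitIndex=2
Op 4: F1 acks idx 1 -> match: F0=2 F1=1; commitIndex=2
Op 5: F0 acks idx 1 -> match: F0=2 F1=1; commitIndex=2
Op 6: F1 acks idx 2 -> match: F0=2 F1=2; commitIndex=2
Op 7: F0 acks idx 1 -> match: F0=2 F1=2; commitIndex=2
Op 8: F0 acks idx 2 -> match: F0=2 F1=2; commitIndex=2
Op 9: append 1 -> log_len=3

Answer: 1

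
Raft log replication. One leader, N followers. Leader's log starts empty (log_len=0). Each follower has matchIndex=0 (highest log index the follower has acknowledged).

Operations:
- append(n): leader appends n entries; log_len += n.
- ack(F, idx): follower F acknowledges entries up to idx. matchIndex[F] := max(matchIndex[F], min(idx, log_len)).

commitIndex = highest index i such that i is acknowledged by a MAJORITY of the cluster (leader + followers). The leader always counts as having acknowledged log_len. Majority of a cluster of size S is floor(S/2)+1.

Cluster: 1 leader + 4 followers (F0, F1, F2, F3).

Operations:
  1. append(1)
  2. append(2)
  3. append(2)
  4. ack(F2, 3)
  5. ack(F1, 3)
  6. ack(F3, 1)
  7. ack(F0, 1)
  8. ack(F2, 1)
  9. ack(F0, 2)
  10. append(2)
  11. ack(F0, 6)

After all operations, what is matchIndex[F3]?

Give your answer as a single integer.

Answer: 1

Derivation:
Op 1: append 1 -> log_len=1
Op 2: append 2 -> log_len=3
Op 3: append 2 -> log_len=5
Op 4: F2 acks idx 3 -> match: F0=0 F1=0 F2=3 F3=0; commitIndex=0
Op 5: F1 acks idx 3 -> match: F0=0 F1=3 F2=3 F3=0; commitIndex=3
Op 6: F3 acks idx 1 -> match: F0=0 F1=3 F2=3 F3=1; commitIndex=3
Op 7: F0 acks idx 1 -> match: F0=1 F1=3 F2=3 F3=1; commitIndex=3
Op 8: F2 acks idx 1 -> match: F0=1 F1=3 F2=3 F3=1; commitIndex=3
Op 9: F0 acks idx 2 -> match: F0=2 F1=3 F2=3 F3=1; commitIndex=3
Op 10: append 2 -> log_len=7
Op 11: F0 acks idx 6 -> match: F0=6 F1=3 F2=3 F3=1; commitIndex=3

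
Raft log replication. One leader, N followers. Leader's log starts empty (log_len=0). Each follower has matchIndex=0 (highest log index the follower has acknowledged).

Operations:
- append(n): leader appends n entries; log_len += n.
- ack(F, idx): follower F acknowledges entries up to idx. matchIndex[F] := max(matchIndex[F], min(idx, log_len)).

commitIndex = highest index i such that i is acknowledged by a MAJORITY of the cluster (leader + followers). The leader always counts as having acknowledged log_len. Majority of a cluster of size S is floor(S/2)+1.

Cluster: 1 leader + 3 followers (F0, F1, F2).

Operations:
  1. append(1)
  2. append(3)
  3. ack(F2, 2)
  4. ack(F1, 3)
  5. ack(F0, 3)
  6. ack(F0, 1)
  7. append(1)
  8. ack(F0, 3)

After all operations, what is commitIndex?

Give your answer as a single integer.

Answer: 3

Derivation:
Op 1: append 1 -> log_len=1
Op 2: append 3 -> log_len=4
Op 3: F2 acks idx 2 -> match: F0=0 F1=0 F2=2; commitIndex=0
Op 4: F1 acks idx 3 -> match: F0=0 F1=3 F2=2; commitIndex=2
Op 5: F0 acks idx 3 -> match: F0=3 F1=3 F2=2; commitIndex=3
Op 6: F0 acks idx 1 -> match: F0=3 F1=3 F2=2; commitIndex=3
Op 7: append 1 -> log_len=5
Op 8: F0 acks idx 3 -> match: F0=3 F1=3 F2=2; commitIndex=3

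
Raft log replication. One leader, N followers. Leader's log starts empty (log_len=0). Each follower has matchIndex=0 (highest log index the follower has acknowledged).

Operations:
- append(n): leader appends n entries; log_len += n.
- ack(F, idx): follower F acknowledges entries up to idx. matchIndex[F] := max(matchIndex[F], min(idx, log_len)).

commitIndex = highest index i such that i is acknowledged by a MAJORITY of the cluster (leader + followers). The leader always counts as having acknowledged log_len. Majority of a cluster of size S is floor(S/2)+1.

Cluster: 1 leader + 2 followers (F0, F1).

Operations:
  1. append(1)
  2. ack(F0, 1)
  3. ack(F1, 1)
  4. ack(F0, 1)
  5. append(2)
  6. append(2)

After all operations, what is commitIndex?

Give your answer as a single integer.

Answer: 1

Derivation:
Op 1: append 1 -> log_len=1
Op 2: F0 acks idx 1 -> match: F0=1 F1=0; commitIndex=1
Op 3: F1 acks idx 1 -> match: F0=1 F1=1; commitIndex=1
Op 4: F0 acks idx 1 -> match: F0=1 F1=1; commitIndex=1
Op 5: append 2 -> log_len=3
Op 6: append 2 -> log_len=5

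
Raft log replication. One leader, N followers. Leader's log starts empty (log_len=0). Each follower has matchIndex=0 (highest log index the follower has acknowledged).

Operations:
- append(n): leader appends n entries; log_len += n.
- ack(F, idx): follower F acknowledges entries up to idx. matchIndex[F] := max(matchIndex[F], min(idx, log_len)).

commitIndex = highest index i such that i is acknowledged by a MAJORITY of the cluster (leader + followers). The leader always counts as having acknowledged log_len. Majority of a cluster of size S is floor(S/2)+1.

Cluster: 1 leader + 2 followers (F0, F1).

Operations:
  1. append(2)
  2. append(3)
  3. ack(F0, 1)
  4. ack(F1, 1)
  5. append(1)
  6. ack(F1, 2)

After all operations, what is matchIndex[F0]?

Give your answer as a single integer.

Answer: 1

Derivation:
Op 1: append 2 -> log_len=2
Op 2: append 3 -> log_len=5
Op 3: F0 acks idx 1 -> match: F0=1 F1=0; commitIndex=1
Op 4: F1 acks idx 1 -> match: F0=1 F1=1; commitIndex=1
Op 5: append 1 -> log_len=6
Op 6: F1 acks idx 2 -> match: F0=1 F1=2; commitIndex=2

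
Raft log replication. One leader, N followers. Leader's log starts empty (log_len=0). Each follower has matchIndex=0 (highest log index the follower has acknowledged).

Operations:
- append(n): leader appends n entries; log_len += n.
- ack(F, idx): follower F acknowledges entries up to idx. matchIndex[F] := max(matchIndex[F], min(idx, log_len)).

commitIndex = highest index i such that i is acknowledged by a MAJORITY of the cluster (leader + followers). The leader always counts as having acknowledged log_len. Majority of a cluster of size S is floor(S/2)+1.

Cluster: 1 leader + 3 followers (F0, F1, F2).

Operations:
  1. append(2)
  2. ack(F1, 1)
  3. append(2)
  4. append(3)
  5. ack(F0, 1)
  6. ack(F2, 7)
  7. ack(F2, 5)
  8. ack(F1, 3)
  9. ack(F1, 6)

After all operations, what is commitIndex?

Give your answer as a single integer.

Op 1: append 2 -> log_len=2
Op 2: F1 acks idx 1 -> match: F0=0 F1=1 F2=0; commitIndex=0
Op 3: append 2 -> log_len=4
Op 4: append 3 -> log_len=7
Op 5: F0 acks idx 1 -> match: F0=1 F1=1 F2=0; commitIndex=1
Op 6: F2 acks idx 7 -> match: F0=1 F1=1 F2=7; commitIndex=1
Op 7: F2 acks idx 5 -> match: F0=1 F1=1 F2=7; commitIndex=1
Op 8: F1 acks idx 3 -> match: F0=1 F1=3 F2=7; commitIndex=3
Op 9: F1 acks idx 6 -> match: F0=1 F1=6 F2=7; commitIndex=6

Answer: 6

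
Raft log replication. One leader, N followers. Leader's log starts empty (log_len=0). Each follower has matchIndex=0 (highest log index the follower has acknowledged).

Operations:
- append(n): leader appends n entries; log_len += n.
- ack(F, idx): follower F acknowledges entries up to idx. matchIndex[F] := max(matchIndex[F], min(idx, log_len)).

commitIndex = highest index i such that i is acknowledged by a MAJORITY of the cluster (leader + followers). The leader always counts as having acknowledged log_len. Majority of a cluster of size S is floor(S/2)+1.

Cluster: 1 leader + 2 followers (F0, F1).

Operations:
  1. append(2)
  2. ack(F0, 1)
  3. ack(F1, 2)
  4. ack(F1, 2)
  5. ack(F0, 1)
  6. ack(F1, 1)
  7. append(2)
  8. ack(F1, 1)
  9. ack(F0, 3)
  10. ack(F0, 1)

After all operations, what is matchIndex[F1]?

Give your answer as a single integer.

Answer: 2

Derivation:
Op 1: append 2 -> log_len=2
Op 2: F0 acks idx 1 -> match: F0=1 F1=0; commitIndex=1
Op 3: F1 acks idx 2 -> match: F0=1 F1=2; commitIndex=2
Op 4: F1 acks idx 2 -> match: F0=1 F1=2; commitIndex=2
Op 5: F0 acks idx 1 -> match: F0=1 F1=2; commitIndex=2
Op 6: F1 acks idx 1 -> match: F0=1 F1=2; commitIndex=2
Op 7: append 2 -> log_len=4
Op 8: F1 acks idx 1 -> match: F0=1 F1=2; commitIndex=2
Op 9: F0 acks idx 3 -> match: F0=3 F1=2; commitIndex=3
Op 10: F0 acks idx 1 -> match: F0=3 F1=2; commitIndex=3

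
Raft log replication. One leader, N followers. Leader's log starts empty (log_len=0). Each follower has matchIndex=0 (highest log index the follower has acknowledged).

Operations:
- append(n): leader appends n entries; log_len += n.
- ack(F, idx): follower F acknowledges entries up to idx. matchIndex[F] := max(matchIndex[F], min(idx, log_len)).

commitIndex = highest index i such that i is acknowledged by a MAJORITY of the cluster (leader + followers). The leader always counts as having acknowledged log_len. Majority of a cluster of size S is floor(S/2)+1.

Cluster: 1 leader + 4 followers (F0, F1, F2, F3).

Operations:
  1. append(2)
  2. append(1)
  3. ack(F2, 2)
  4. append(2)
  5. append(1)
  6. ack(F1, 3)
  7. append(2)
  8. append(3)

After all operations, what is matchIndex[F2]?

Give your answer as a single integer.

Op 1: append 2 -> log_len=2
Op 2: append 1 -> log_len=3
Op 3: F2 acks idx 2 -> match: F0=0 F1=0 F2=2 F3=0; commitIndex=0
Op 4: append 2 -> log_len=5
Op 5: append 1 -> log_len=6
Op 6: F1 acks idx 3 -> match: F0=0 F1=3 F2=2 F3=0; commitIndex=2
Op 7: append 2 -> log_len=8
Op 8: append 3 -> log_len=11

Answer: 2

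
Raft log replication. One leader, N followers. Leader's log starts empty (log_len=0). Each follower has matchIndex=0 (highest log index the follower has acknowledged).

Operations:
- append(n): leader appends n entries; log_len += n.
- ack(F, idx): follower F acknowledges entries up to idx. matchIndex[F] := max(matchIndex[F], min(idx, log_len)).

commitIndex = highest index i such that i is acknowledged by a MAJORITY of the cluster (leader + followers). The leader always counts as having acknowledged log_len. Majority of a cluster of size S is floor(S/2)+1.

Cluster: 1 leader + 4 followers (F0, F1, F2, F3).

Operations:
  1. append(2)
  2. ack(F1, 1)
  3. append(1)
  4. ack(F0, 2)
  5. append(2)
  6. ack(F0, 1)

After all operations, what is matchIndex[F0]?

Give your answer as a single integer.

Answer: 2

Derivation:
Op 1: append 2 -> log_len=2
Op 2: F1 acks idx 1 -> match: F0=0 F1=1 F2=0 F3=0; commitIndex=0
Op 3: append 1 -> log_len=3
Op 4: F0 acks idx 2 -> match: F0=2 F1=1 F2=0 F3=0; commitIndex=1
Op 5: append 2 -> log_len=5
Op 6: F0 acks idx 1 -> match: F0=2 F1=1 F2=0 F3=0; commitIndex=1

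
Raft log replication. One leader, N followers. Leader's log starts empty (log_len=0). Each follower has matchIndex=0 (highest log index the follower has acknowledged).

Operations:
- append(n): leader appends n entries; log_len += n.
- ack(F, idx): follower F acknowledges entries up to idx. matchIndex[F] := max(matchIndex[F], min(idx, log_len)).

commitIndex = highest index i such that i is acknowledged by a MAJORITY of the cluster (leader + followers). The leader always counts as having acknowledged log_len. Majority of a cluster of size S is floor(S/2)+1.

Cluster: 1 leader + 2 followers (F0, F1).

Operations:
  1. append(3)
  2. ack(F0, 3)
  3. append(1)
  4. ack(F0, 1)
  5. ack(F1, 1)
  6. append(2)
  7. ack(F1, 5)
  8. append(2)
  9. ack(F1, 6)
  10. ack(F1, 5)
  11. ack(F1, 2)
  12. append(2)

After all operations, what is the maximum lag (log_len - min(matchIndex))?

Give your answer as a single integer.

Answer: 7

Derivation:
Op 1: append 3 -> log_len=3
Op 2: F0 acks idx 3 -> match: F0=3 F1=0; commitIndex=3
Op 3: append 1 -> log_len=4
Op 4: F0 acks idx 1 -> match: F0=3 F1=0; commitIndex=3
Op 5: F1 acks idx 1 -> match: F0=3 F1=1; commitIndex=3
Op 6: append 2 -> log_len=6
Op 7: F1 acks idx 5 -> match: F0=3 F1=5; commitIndex=5
Op 8: append 2 -> log_len=8
Op 9: F1 acks idx 6 -> match: F0=3 F1=6; commitIndex=6
Op 10: F1 acks idx 5 -> match: F0=3 F1=6; commitIndex=6
Op 11: F1 acks idx 2 -> match: F0=3 F1=6; commitIndex=6
Op 12: append 2 -> log_len=10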